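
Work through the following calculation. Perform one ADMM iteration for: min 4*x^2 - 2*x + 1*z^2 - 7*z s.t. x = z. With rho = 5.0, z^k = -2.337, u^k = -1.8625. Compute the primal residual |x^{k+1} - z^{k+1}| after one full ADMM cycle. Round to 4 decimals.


ADMM iteration with rho = 5.0, z^k = -2.337, u^k = -1.8625
Step 1: x-update.
Minimize 4*x^2 - 2*x + (5.0/2)*(x + 2.337 - 1.8625)^2
FOC: (2*4 + 5.0)*x = 2 + 5.0*(-2.337 + 1.8625)
x^{k+1} = -0.0287
Step 2: z-update.
Minimize 1*z^2 - 7*z + (5.0/2)*(-0.0287 - z - 1.8625)^2
FOC: (2*1 + 5.0)*z = 7 + 5.0*(-0.0287 - 1.8625)
z^{k+1} = -0.3508
Step 3: u-update.
u^{k+1} = -1.8625 - 0.0287 + 0.3508 = -1.5403
Step 4: Primal residual = |-0.0287 + 0.3508| = 0.3222


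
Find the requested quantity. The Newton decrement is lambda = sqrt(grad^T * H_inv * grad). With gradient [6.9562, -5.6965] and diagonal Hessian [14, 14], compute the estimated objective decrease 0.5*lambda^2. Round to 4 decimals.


Step 1: H is diagonal, so H^(-1) * g = [0.4969, -0.4069].
Step 2: g^T H^(-1) g = sum_i g_i^2 / H_ii
  = (6.9562)^2/14 + (-5.6965)^2/14
  = 3.4563 + 2.3179 = 5.7742
Step 3: Objective decrease = 0.5 * g^T H^(-1) g = 2.8871


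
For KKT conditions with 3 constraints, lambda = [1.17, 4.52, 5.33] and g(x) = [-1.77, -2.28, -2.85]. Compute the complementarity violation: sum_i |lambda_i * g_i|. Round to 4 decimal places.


KKT complementary slackness check:
lambda_1 * g_1 = 1.17 * -1.77 = -2.0709
lambda_2 * g_2 = 4.52 * -2.28 = -10.3056
lambda_3 * g_3 = 5.33 * -2.85 = -15.1905
Total violation = 2.0709 + 10.3056 + 15.1905 = 27.567


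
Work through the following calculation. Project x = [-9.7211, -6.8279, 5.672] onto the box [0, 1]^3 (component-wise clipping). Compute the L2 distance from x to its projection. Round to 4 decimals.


Project each component onto [0, 1].
clip(-9.7211) = 0.0, clip(-6.8279) = 0.0, clip(5.672) = 1.0
Projection = [0.0, 0.0, 1.0]
Squared diffs: [94.4998, 46.6202, 21.8276]
Distance = sqrt(162.9476) = 12.7651


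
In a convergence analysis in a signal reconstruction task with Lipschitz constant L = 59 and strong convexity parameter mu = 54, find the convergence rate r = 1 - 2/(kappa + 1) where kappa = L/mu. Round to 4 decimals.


Step 1: Compute the condition number.
kappa = L/mu = 59/54 = 1.0926
Step 2: Compute the convergence rate.
r = 1 - 2/(kappa + 1) = 1 - 2*mu/(L + mu) = (L - mu)/(L + mu) = 5/113 = 0.0442


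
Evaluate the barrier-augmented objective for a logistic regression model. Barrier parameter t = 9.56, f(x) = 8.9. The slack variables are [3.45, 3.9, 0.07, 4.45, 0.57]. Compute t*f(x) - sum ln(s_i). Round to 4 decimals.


Step 1: Compute log-barrier.
ln values: [1.2384, 1.361, -2.6593, 1.4929, -0.5621]
phi = -(1.2384 + 1.361 - 2.6593 + 1.4929 - 0.5621) = -0.8709
Step 2: Compute augmented objective.
t*f(x) = 9.56*8.9 = 85.084
Total = 85.084 - 0.8709 = 84.2131


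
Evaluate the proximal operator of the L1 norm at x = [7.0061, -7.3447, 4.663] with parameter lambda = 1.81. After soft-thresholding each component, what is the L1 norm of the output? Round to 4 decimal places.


Soft-thresholding with lambda = 1.81:
prox(7.0061) = sign(7.0061)*max(|7.0061| - 1.81, 0) = 5.1961
prox(-7.3447) = sign(-7.3447)*max(|-7.3447| - 1.81, 0) = -5.5347
prox(4.663) = sign(4.663)*max(|4.663| - 1.81, 0) = 2.853
prox(x) = [5.1961, -5.5347, 2.853]
||prox(x)||_1 = 5.1961 + 5.5347 + 2.853 = 13.5838


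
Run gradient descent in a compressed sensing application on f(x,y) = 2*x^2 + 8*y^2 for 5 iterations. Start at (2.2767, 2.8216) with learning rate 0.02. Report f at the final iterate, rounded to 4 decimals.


Gradient descent on f(x,y) = 2*x^2 + 8*y^2.
Starting point: (2.2767, 2.8216), alpha = 0.02
Step 1: grad_x = 2*2*2.2767 = 9.1068, grad_y = 2*8*2.8216 = 45.1456
  x_1 = 2.2767 - 0.02*9.1068 = 2.0946
  y_1 = 2.8216 - 0.02*45.1456 = 1.9187
Step 2: grad_x = 2*2*2.0946 = 8.3783, grad_y = 2*8*1.9187 = 30.699
  x_2 = 2.0946 - 0.02*8.3783 = 1.927
  y_2 = 1.9187 - 0.02*30.699 = 1.3047
Step 3: grad_x = 2*2*1.927 = 7.708, grad_y = 2*8*1.3047 = 20.8753
  x_3 = 1.927 - 0.02*7.708 = 1.7728
  y_3 = 1.3047 - 0.02*20.8753 = 0.8872
Step 4: grad_x = 2*2*1.7728 = 7.0914, grad_y = 2*8*0.8872 = 14.1952
  x_4 = 1.7728 - 0.02*7.0914 = 1.631
  y_4 = 0.8872 - 0.02*14.1952 = 0.6033
Step 5: grad_x = 2*2*1.631 = 6.524, grad_y = 2*8*0.6033 = 9.6528
  x_5 = 1.631 - 0.02*6.524 = 1.5005
  y_5 = 0.6033 - 0.02*9.6528 = 0.4102
f(1.5005, 0.4102) = 2*1.5005^2 + 8*0.4102^2 = 5.8496


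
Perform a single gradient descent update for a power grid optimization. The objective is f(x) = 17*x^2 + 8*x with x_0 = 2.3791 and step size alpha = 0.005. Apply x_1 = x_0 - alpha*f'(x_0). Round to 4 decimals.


We compute the gradient at x_0 and apply the update.
f'(x) = 34*x + 8
f'(2.3791) = 34*2.3791 + 8 = 88.8894
x_1 = 2.3791 - 0.005*88.8894 = 1.9347


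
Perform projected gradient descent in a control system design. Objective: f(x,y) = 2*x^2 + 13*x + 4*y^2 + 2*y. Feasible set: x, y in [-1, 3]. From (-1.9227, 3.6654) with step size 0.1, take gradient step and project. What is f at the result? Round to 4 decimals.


Step 1: Compute gradient at (-1.9227, 3.6654).
grad_x = 2*2*-1.9227 + 13 = 5.3092
grad_y = 2*4*3.6654 + 2 = 31.3232
Step 2: Gradient step.
x_raw = -1.9227 - 0.1*5.3092 = -2.4536
y_raw = 3.6654 - 0.1*31.3232 = 0.5331
Step 3: Project onto [-1, 3].
x_proj = clip(-2.4536) = -1.0
y_proj = clip(0.5331) = 0.5331
Step 4: Evaluate f.
f(-1.0, 0.5331) = -8.7971


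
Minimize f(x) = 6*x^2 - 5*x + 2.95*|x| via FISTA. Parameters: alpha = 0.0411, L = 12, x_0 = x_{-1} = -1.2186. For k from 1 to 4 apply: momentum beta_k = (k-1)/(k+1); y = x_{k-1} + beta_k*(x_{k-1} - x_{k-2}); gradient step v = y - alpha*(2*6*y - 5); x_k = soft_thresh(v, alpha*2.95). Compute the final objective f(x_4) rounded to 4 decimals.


FISTA on f(x) = 6*x^2 - 5*x + 2.95*|x|
L = 12, alpha = 0.0411
Iteration 1: beta = 0.0, y = -1.2186 + 0.0*(-1.2186 + 1.2186) = -1.2186
  grad(y) = -19.6232, v = y - alpha*grad = -0.4121
  prox(v) = soft_thresh(-0.4121, 0.1212) = -0.2908
Iteration 2: beta = 0.3333, y = -0.2908 + 0.3333*(-0.2908 + 1.2186) = 0.0184
  grad(y) = -4.7791, v = y - alpha*grad = 0.2148
  prox(v) = soft_thresh(0.2148, 0.1212) = 0.0936
Iteration 3: beta = 0.5, y = 0.0936 + 0.5*(0.0936 + 0.2908) = 0.2858
  grad(y) = -1.5704, v = y - alpha*grad = 0.3503
  prox(v) = soft_thresh(0.3503, 0.1212) = 0.2291
Iteration 4: beta = 0.6, y = 0.2291 + 0.6*(0.2291 - 0.0936) = 0.3104
  grad(y) = -1.2751, v = y - alpha*grad = 0.3628
  prox(v) = soft_thresh(0.3628, 0.1212) = 0.2416
f(x_4) = 6*0.2416^2 - 5*0.2416 + 2.95*|0.2416| = -0.1451


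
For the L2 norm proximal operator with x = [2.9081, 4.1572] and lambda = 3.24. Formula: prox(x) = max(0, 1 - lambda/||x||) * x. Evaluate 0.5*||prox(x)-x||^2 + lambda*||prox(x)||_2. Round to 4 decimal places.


Step 1: Compute ||x||.
||x|| = 5.0734
Step 2: Compute scaling factor.
scale = max(0, 1 - 3.24/5.0734) = 0.3614
Step 3: prox(x) = [1.0509, 1.5023]
||prox(x)|| = 1.8334
Step 4: Proximal objective.
0.5*||prox-x||^2 = 5.2488
lambda*||prox|| = 5.9402
Total = 11.189


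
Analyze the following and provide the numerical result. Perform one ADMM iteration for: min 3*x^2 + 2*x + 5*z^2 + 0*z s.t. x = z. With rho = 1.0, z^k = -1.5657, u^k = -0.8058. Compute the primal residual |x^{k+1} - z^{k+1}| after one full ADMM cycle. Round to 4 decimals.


ADMM iteration with rho = 1.0, z^k = -1.5657, u^k = -0.8058
Step 1: x-update.
Minimize 3*x^2 + 2*x + (1.0/2)*(x + 1.5657 - 0.8058)^2
FOC: (2*3 + 1.0)*x = -2 + 1.0*(-1.5657 + 0.8058)
x^{k+1} = -0.3943
Step 2: z-update.
Minimize 5*z^2 + 0*z + (1.0/2)*(-0.3943 - z - 0.8058)^2
FOC: (2*5 + 1.0)*z = 0 + 1.0*(-0.3943 - 0.8058)
z^{k+1} = -0.1091
Step 3: u-update.
u^{k+1} = -0.8058 - 0.3943 + 0.1091 = -1.091
Step 4: Primal residual = |-0.3943 + 0.1091| = 0.2852


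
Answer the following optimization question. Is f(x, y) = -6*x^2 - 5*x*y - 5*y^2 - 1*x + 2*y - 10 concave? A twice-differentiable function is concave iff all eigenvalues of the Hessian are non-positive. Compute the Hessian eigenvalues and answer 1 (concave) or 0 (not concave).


The Hessian of f(x,y) = -6*x^2 - 5*x*y - 5*y^2 - 1*x + 2*y - 10 is:
H = [[-12, -5], [-5, -10]]
Trace = -12 - 10 = -22
Determinant = -12*-10 - (-5)^2 = 95
Discriminant = (-22)^2 - 4*95 = 104.0
Eigenvalues: lambda_1 = -16.099, lambda_2 = -5.901
The function is concave.

1


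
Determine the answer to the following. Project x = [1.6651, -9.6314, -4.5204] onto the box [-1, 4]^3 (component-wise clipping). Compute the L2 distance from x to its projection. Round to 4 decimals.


Project each component onto [-1, 4].
clip(1.6651) = 1.6651, clip(-9.6314) = -1.0, clip(-4.5204) = -1.0
Projection = [1.6651, -1.0, -1.0]
Squared diffs: [0.0, 74.5011, 12.3932]
Distance = sqrt(86.8943) = 9.3217


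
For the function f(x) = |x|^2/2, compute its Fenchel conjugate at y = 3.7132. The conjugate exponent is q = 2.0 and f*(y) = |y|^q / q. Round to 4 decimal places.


The conjugate exponent q satisfies 1/p + 1/q = 1.
p = 2, so q = 2/(2 - 1) = 2.0
|y|^q = 3.7132^2.0 = 13.7879
f*(3.7132) = 13.7879 / 2.0 = 6.8939


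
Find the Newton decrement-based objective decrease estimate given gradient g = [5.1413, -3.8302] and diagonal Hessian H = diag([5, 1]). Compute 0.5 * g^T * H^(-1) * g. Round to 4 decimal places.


Step 1: H is diagonal, so H^(-1) * g = [1.0283, -3.8302].
Step 2: g^T H^(-1) g = sum_i g_i^2 / H_ii
  = (5.1413)^2/5 + (-3.8302)^2/1
  = 5.2866 + 14.6704 = 19.957
Step 3: Objective decrease = 0.5 * g^T H^(-1) g = 9.9785


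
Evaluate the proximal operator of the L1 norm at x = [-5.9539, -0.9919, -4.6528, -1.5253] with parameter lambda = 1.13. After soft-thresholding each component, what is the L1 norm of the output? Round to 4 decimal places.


Soft-thresholding with lambda = 1.13:
prox(-5.9539) = sign(-5.9539)*max(|-5.9539| - 1.13, 0) = -4.8239
prox(-0.9919) = sign(-0.9919)*max(|-0.9919| - 1.13, 0) = 0.0
prox(-4.6528) = sign(-4.6528)*max(|-4.6528| - 1.13, 0) = -3.5228
prox(-1.5253) = sign(-1.5253)*max(|-1.5253| - 1.13, 0) = -0.3953
prox(x) = [-4.8239, 0.0, -3.5228, -0.3953]
||prox(x)||_1 = 4.8239 + 0.0 + 3.5228 + 0.3953 = 8.742


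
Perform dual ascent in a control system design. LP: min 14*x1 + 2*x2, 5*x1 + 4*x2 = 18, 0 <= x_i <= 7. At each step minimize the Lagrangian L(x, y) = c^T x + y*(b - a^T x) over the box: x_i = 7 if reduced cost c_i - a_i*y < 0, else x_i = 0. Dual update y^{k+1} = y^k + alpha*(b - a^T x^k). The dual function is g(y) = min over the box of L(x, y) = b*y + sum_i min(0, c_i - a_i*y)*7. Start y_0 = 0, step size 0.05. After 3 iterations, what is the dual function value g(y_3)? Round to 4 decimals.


Dual ascent for LP: min 14*x1 + 2*x2, 5*x1 + 4*x2 = 18, 0 <= x_i <= 7
Step 1: y^k = 0.0, reduced costs: (14.0, 2.0)
  x^k = (0.0, 0.0), subgradient = b - a^T x = 18.0
  y^{k+1} = 0.0 + 0.05*18.0 = 0.9
Step 2: y^k = 0.9, reduced costs: (9.5, -1.6)
  x^k = (0.0, 7.0), subgradient = b - a^T x = -10.0
  y^{k+1} = 0.9 + 0.05*-10.0 = 0.4
Step 3: y^k = 0.4, reduced costs: (12.0, 0.4)
  x^k = (0.0, 0.0), subgradient = b - a^T x = 18.0
  y^{k+1} = 0.4 + 0.05*18.0 = 1.3
Dual objective at y_3 = 1.3: reduced costs (7.5, -3.2), box minimizer x = (0.0, 7.0)
g(y_3) = b*y + (c1 - a1*y)*x1 + (c2 - a2*y)*x2 = 18*1.3 + 7.5*0.0 + (-3.2)*7.0 = 23.4 + 0.0 - 22.4 = 1.0


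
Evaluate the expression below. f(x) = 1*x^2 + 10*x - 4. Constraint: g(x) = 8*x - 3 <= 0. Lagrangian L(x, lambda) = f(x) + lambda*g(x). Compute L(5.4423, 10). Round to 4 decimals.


Step 1: Evaluate f(x).
f(5.4423) = 1*5.4423^2 + 10*5.4423 - 4 = 80.0416
Step 2: Evaluate g(x).
g(5.4423) = 8*5.4423 - 3 = 40.5384
Step 3: Compute Lagrangian.
L = 80.0416 + 10*40.5384 = 485.4256


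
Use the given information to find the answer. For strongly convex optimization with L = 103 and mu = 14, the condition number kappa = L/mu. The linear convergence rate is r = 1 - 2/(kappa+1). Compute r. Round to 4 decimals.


Step 1: Compute the condition number.
kappa = L/mu = 103/14 = 7.3571
Step 2: Compute the convergence rate.
r = 1 - 2/(kappa + 1) = 1 - 2*mu/(L + mu) = (L - mu)/(L + mu) = 89/117 = 0.7607


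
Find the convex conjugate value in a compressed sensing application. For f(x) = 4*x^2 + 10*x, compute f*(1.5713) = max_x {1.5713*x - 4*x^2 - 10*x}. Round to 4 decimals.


f*(y) = sup_x {y*x - a*x^2 - b*x} = sup_x {(y-b)*x - a*x^2}
FOC: (y - b) - 2a*x = 0 => x* = (y - b)/(2a)
x* = (1.5713 - 10)/(2*4) = -1.0536
f*(1.5713) = (y-b)^2/(4a) = (1.5713 - 10)^2/(4*4)
= 71.043/16 = 4.4402


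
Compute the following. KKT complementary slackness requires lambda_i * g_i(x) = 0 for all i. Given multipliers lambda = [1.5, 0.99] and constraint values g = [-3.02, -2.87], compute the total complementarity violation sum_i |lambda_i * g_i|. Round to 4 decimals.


KKT complementary slackness check:
lambda_1 * g_1 = 1.5 * -3.02 = -4.53
lambda_2 * g_2 = 0.99 * -2.87 = -2.8413
Total violation = 4.53 + 2.8413 = 7.3713


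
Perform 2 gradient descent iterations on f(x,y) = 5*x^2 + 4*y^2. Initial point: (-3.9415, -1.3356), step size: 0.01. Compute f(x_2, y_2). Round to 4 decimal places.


Gradient descent on f(x,y) = 5*x^2 + 4*y^2.
Starting point: (-3.9415, -1.3356), alpha = 0.01
Step 1: grad_x = 2*5*-3.9415 = -39.415, grad_y = 2*4*-1.3356 = -10.6848
  x_1 = -3.9415 - 0.01*-39.415 = -3.5474
  y_1 = -1.3356 - 0.01*-10.6848 = -1.2288
Step 2: grad_x = 2*5*-3.5474 = -35.4735, grad_y = 2*4*-1.2288 = -9.83
  x_2 = -3.5474 - 0.01*-35.4735 = -3.1926
  y_2 = -1.2288 - 0.01*-9.83 = -1.1305
f(-3.1926, -1.1305) = 5*(-3.1926)^2 + 4*(-1.1305)^2 = 56.0756


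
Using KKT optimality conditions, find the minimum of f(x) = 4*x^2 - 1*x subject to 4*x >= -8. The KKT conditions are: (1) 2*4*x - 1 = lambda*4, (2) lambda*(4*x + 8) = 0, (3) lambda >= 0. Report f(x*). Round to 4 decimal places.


Step 1: Try lambda = 0 (constraint inactive).
Stationarity: 2*4*x - 1 = 0
x* = 1/(2*4) = 0.125
Check constraint: 4*0.125 = 0.5 >= -8 -- satisfied.
Step 2: Compute optimal value.
f(x*) = 4*0.125^2 - 1*0.125 = -0.0625


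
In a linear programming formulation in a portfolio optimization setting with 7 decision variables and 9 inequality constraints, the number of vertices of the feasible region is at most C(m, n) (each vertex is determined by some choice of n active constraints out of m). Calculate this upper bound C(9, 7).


Each vertex corresponds to some choice of n active constraints out of m, so the number of vertices is at most C(m, n) = m! / (n!(m-n)!).
m = 9, n = 7
Numerator: 9 * 8 * 7 * 6 * 5 * 4 * 3
Denominator: 7! = 5040
C(9, 7) = 36


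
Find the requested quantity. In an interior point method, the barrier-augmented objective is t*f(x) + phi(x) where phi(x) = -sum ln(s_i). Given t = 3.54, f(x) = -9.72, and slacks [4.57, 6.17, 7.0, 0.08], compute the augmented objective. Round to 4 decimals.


Step 1: Compute log-barrier.
ln values: [1.5195, 1.8197, 1.9459, -2.5257]
phi = -(1.5195 + 1.8197 + 1.9459 - 2.5257) = -2.7594
Step 2: Compute augmented objective.
t*f(x) = 3.54*-9.72 = -34.4088
Total = -34.4088 - 2.7594 = -37.1682


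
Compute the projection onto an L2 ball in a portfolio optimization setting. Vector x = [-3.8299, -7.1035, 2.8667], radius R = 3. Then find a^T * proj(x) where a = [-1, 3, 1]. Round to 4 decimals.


Step 1: Compute ||x|| (intermediates to 6 decimals).
||x|| = sqrt((-3.8299)^2 + (-7.1035)^2 + 2.8667^2) = 8.564217
Step 2: Project.
Since ||x|| > R, scale = R/||x|| = 3/8.564217 = 0.350295, proj(x) = scale * x
proj(x) = [-1.341595, -2.488321, 1.004191]
Step 3: Dot product.
a^T * proj(x) = -1*(-1.341595) + 3*(-2.488321) + 1*1.004191 = -5.1192


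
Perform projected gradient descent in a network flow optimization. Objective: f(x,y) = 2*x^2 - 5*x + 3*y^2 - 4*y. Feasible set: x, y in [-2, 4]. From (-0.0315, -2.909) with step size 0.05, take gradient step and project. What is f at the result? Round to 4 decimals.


Step 1: Compute gradient at (-0.0315, -2.909).
grad_x = 2*2*-0.0315 - 5 = -5.126
grad_y = 2*3*-2.909 - 4 = -21.454
Step 2: Gradient step.
x_raw = -0.0315 - 0.05*-5.126 = 0.2248
y_raw = -2.909 - 0.05*-21.454 = -1.8363
Step 3: Project onto [-2, 4].
x_proj = clip(0.2248) = 0.2248
y_proj = clip(-1.8363) = -1.8363
Step 4: Evaluate f.
f(0.2248, -1.8363) = 16.4383


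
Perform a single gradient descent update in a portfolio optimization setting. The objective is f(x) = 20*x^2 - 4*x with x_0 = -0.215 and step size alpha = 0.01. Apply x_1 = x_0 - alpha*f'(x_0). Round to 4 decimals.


We compute the gradient at x_0 and apply the update.
f'(x) = 40*x - 4
f'(-0.215) = 40*-0.215 - 4 = -12.6
x_1 = -0.215 - 0.01*-12.6 = -0.089


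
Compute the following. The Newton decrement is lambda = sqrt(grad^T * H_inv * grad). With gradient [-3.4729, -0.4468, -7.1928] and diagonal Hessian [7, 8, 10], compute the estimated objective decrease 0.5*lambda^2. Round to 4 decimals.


Step 1: H is diagonal, so H^(-1) * g = [-0.4961, -0.0559, -0.7193].
Step 2: g^T H^(-1) g = sum_i g_i^2 / H_ii
  = (-3.4729)^2/7 + (-0.4468)^2/8 + (-7.1928)^2/10
  = 1.723 + 0.025 + 5.1736 = 6.9216
Step 3: Objective decrease = 0.5 * g^T H^(-1) g = 3.4608


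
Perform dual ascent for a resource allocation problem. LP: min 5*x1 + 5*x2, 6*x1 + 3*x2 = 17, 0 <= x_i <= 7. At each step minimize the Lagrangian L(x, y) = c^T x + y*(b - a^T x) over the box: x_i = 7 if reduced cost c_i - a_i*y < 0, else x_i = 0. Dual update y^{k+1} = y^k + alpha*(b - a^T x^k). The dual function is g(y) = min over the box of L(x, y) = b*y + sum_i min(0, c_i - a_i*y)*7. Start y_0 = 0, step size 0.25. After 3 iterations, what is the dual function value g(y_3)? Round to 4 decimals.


Dual ascent for LP: min 5*x1 + 5*x2, 6*x1 + 3*x2 = 17, 0 <= x_i <= 7
Step 1: y^k = 0.0, reduced costs: (5.0, 5.0)
  x^k = (0.0, 0.0), subgradient = b - a^T x = 17.0
  y^{k+1} = 0.0 + 0.25*17.0 = 4.25
Step 2: y^k = 4.25, reduced costs: (-20.5, -7.75)
  x^k = (7.0, 7.0), subgradient = b - a^T x = -46.0
  y^{k+1} = 4.25 + 0.25*-46.0 = -7.25
Step 3: y^k = -7.25, reduced costs: (48.5, 26.75)
  x^k = (0.0, 0.0), subgradient = b - a^T x = 17.0
  y^{k+1} = -7.25 + 0.25*17.0 = -3.0
Dual objective at y_3 = -3.0: reduced costs (23.0, 14.0), box minimizer x = (0.0, 0.0)
g(y_3) = b*y + (c1 - a1*y)*x1 + (c2 - a2*y)*x2 = 17*(-3.0) + 23.0*0.0 + 14.0*0.0 = -51.0 + 0.0 + 0.0 = -51.0


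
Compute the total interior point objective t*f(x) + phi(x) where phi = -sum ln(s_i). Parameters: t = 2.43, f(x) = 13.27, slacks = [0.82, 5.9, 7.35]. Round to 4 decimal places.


Step 1: Compute log-barrier.
ln values: [-0.1985, 1.775, 1.9947]
phi = -(-0.1985 + 1.775 + 1.9947) = -3.5712
Step 2: Compute augmented objective.
t*f(x) = 2.43*13.27 = 32.2461
Total = 32.2461 - 3.5712 = 28.6749


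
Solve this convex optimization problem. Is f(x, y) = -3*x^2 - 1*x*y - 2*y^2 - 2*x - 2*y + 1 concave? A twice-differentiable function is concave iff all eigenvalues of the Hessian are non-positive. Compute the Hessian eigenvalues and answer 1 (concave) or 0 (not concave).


The Hessian of f(x,y) = -3*x^2 - 1*x*y - 2*y^2 - 2*x - 2*y + 1 is:
H = [[-6, -1], [-1, -4]]
Trace = -6 - 4 = -10
Determinant = -6*-4 - (-1)^2 = 23
Discriminant = (-10)^2 - 4*23 = 8.0
Eigenvalues: lambda_1 = -6.4142, lambda_2 = -3.5858
The function is concave.

1


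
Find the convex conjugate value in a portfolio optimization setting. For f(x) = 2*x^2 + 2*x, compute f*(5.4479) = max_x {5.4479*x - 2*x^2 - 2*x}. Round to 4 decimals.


f*(y) = sup_x {y*x - a*x^2 - b*x} = sup_x {(y-b)*x - a*x^2}
FOC: (y - b) - 2a*x = 0 => x* = (y - b)/(2a)
x* = (5.4479 - 2)/(2*2) = 0.862
f*(5.4479) = (y-b)^2/(4a) = (5.4479 - 2)^2/(4*2)
= 11.888/8 = 1.486


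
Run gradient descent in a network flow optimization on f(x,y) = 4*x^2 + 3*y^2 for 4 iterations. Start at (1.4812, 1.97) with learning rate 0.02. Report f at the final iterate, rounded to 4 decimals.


Gradient descent on f(x,y) = 4*x^2 + 3*y^2.
Starting point: (1.4812, 1.97), alpha = 0.02
Step 1: grad_x = 2*4*1.4812 = 11.8496, grad_y = 2*3*1.97 = 11.82
  x_1 = 1.4812 - 0.02*11.8496 = 1.2442
  y_1 = 1.97 - 0.02*11.82 = 1.7336
Step 2: grad_x = 2*4*1.2442 = 9.9537, grad_y = 2*3*1.7336 = 10.4016
  x_2 = 1.2442 - 0.02*9.9537 = 1.0451
  y_2 = 1.7336 - 0.02*10.4016 = 1.5256
Step 3: grad_x = 2*4*1.0451 = 8.3611, grad_y = 2*3*1.5256 = 9.1534
  x_3 = 1.0451 - 0.02*8.3611 = 0.8779
  y_3 = 1.5256 - 0.02*9.1534 = 1.3425
Step 4: grad_x = 2*4*0.8779 = 7.0233, grad_y = 2*3*1.3425 = 8.055
  x_4 = 0.8779 - 0.02*7.0233 = 0.7374
  y_4 = 1.3425 - 0.02*8.055 = 1.1814
f(0.7374, 1.1814) = 4*0.7374^2 + 3*1.1814^2 = 6.3624


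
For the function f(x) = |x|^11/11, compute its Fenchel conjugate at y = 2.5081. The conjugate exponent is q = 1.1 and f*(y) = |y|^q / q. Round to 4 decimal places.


The conjugate exponent q satisfies 1/p + 1/q = 1.
p = 11, so q = 11/(11 - 1) = 1.1
|y|^q = 2.5081^1.1 = 2.7497
f*(2.5081) = 2.7497 / 1.1 = 2.4997


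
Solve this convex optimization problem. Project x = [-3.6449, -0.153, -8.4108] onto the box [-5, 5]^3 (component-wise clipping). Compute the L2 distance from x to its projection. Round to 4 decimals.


Project each component onto [-5, 5].
clip(-3.6449) = -3.6449, clip(-0.153) = -0.153, clip(-8.4108) = -5.0
Projection = [-3.6449, -0.153, -5.0]
Squared diffs: [0.0, 0.0, 11.6336]
Distance = sqrt(11.6336) = 3.4108


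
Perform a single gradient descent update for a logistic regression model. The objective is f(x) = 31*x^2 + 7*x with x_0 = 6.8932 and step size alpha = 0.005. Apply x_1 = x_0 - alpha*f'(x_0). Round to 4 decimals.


We compute the gradient at x_0 and apply the update.
f'(x) = 62*x + 7
f'(6.8932) = 62*6.8932 + 7 = 434.3784
x_1 = 6.8932 - 0.005*434.3784 = 4.7213


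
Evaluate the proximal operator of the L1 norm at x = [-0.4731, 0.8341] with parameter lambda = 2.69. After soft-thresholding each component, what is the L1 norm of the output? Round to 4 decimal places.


Soft-thresholding with lambda = 2.69:
prox(-0.4731) = sign(-0.4731)*max(|-0.4731| - 2.69, 0) = 0.0
prox(0.8341) = sign(0.8341)*max(|0.8341| - 2.69, 0) = 0.0
prox(x) = [0.0, 0.0]
||prox(x)||_1 = 0.0 + 0.0 = 0.0


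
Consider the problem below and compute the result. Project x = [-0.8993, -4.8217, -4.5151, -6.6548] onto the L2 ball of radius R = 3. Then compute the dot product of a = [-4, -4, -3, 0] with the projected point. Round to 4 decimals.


Step 1: Compute ||x|| (intermediates to 6 decimals).
||x|| = sqrt((-0.8993)^2 + (-4.8217)^2 + (-4.5151)^2 + (-6.6548)^2) = 9.419661
Step 2: Project.
Since ||x|| > R, scale = R/||x|| = 3/9.419661 = 0.318483, proj(x) = scale * x
proj(x) = [-0.286412, -1.535629, -1.437983, -2.119441]
Step 3: Dot product.
a^T * proj(x) = -4*(-0.286412) - 4*(-1.535629) - 3*(-1.437983) + 0*(-2.119441) = 11.6021


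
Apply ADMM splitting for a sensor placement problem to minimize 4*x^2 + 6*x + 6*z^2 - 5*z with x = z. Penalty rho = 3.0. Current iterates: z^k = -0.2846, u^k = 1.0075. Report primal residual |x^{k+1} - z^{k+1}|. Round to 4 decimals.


ADMM iteration with rho = 3.0, z^k = -0.2846, u^k = 1.0075
Step 1: x-update.
Minimize 4*x^2 + 6*x + (3.0/2)*(x + 0.2846 + 1.0075)^2
FOC: (2*4 + 3.0)*x = -6 + 3.0*(-0.2846 - 1.0075)
x^{k+1} = -0.8978
Step 2: z-update.
Minimize 6*z^2 - 5*z + (3.0/2)*(-0.8978 - z + 1.0075)^2
FOC: (2*6 + 3.0)*z = 5 + 3.0*(-0.8978 + 1.0075)
z^{k+1} = 0.3553
Step 3: u-update.
u^{k+1} = 1.0075 - 0.8978 - 0.3553 = -0.2456
Step 4: Primal residual = |-0.8978 - 0.3553| = 1.2531


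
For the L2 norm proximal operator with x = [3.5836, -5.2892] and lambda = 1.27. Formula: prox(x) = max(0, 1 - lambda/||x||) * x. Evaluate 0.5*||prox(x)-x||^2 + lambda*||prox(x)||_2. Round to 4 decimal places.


Step 1: Compute ||x||.
||x|| = 6.3889
Step 2: Compute scaling factor.
scale = max(0, 1 - 1.27/6.3889) = 0.8012
Step 3: prox(x) = [2.8712, -4.2378]
||prox(x)|| = 5.1189
Step 4: Proximal objective.
0.5*||prox-x||^2 = 0.8065
lambda*||prox|| = 6.501
Total = 7.3074


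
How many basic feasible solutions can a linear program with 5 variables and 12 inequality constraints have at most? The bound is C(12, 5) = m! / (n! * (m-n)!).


Each vertex corresponds to some choice of n active constraints out of m, so the number of vertices is at most C(m, n) = m! / (n!(m-n)!).
m = 12, n = 5
Numerator: 12 * 11 * 10 * 9 * 8
Denominator: 5! = 120
C(12, 5) = 792


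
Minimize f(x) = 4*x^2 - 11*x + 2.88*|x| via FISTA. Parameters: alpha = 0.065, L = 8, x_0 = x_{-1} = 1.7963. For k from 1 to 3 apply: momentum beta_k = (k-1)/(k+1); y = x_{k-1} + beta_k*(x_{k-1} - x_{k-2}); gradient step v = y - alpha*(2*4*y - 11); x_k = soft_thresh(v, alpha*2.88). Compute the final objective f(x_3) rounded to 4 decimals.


FISTA on f(x) = 4*x^2 - 11*x + 2.88*|x|
L = 8, alpha = 0.065
Iteration 1: beta = 0.0, y = 1.7963 + 0.0*(1.7963 - 1.7963) = 1.7963
  grad(y) = 3.3704, v = y - alpha*grad = 1.5772
  prox(v) = soft_thresh(1.5772, 0.1872) = 1.39
Iteration 2: beta = 0.3333, y = 1.39 + 0.3333*(1.39 - 1.7963) = 1.2546
  grad(y) = -0.9632, v = y - alpha*grad = 1.3172
  prox(v) = soft_thresh(1.3172, 0.1872) = 1.13
Iteration 3: beta = 0.5, y = 1.13 + 0.5*(1.13 - 1.39) = 1.0
  grad(y) = -3.0, v = y - alpha*grad = 1.195
  prox(v) = soft_thresh(1.195, 0.1872) = 1.0078
f(x_3) = 4*1.0078^2 - 11*1.0078 + 2.88*|1.0078| = -4.1207


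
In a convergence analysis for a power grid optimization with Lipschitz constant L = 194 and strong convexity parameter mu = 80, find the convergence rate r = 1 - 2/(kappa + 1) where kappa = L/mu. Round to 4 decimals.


Step 1: Compute the condition number.
kappa = L/mu = 194/80 = 2.425
Step 2: Compute the convergence rate.
r = 1 - 2/(kappa + 1) = 1 - 2*mu/(L + mu) = (L - mu)/(L + mu) = 114/274 = 0.4161


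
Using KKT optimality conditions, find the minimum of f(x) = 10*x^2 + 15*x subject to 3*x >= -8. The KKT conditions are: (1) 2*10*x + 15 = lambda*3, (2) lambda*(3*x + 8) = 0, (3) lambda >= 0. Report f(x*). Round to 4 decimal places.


Step 1: Try lambda = 0 (constraint inactive).
Stationarity: 2*10*x + 15 = 0
x* = -15/(2*10) = -0.75
Check constraint: 3*-0.75 = -2.25 >= -8 -- satisfied.
Step 2: Compute optimal value.
f(x*) = 10*(-0.75)^2 + 15*(-0.75) = -5.625


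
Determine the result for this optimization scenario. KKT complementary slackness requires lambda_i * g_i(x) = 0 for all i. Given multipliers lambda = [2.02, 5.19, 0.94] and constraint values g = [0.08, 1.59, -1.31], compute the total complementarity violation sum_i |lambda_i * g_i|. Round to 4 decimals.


KKT complementary slackness check:
lambda_1 * g_1 = 2.02 * 0.08 = 0.1616
lambda_2 * g_2 = 5.19 * 1.59 = 8.2521
lambda_3 * g_3 = 0.94 * -1.31 = -1.2314
Total violation = 0.1616 + 8.2521 + 1.2314 = 9.6451


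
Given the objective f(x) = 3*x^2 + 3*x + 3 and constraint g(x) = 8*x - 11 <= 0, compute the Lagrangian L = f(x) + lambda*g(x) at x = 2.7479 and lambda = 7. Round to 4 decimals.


Step 1: Evaluate f(x).
f(2.7479) = 3*2.7479^2 + 3*2.7479 + 3 = 33.8966
Step 2: Evaluate g(x).
g(2.7479) = 8*2.7479 - 11 = 10.9832
Step 3: Compute Lagrangian.
L = 33.8966 + 7*10.9832 = 110.779


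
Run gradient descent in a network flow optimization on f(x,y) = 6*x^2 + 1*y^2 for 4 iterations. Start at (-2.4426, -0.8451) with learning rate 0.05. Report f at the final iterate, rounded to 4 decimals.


Gradient descent on f(x,y) = 6*x^2 + 1*y^2.
Starting point: (-2.4426, -0.8451), alpha = 0.05
Step 1: grad_x = 2*6*-2.4426 = -29.3112, grad_y = 2*1*-0.8451 = -1.6902
  x_1 = -2.4426 - 0.05*-29.3112 = -0.977
  y_1 = -0.8451 - 0.05*-1.6902 = -0.7606
Step 2: grad_x = 2*6*-0.977 = -11.7245, grad_y = 2*1*-0.7606 = -1.5212
  x_2 = -0.977 - 0.05*-11.7245 = -0.3908
  y_2 = -0.7606 - 0.05*-1.5212 = -0.6845
Step 3: grad_x = 2*6*-0.3908 = -4.6898, grad_y = 2*1*-0.6845 = -1.3691
  x_3 = -0.3908 - 0.05*-4.6898 = -0.1563
  y_3 = -0.6845 - 0.05*-1.3691 = -0.6161
Step 4: grad_x = 2*6*-0.1563 = -1.8759, grad_y = 2*1*-0.6161 = -1.2322
  x_4 = -0.1563 - 0.05*-1.8759 = -0.0625
  y_4 = -0.6161 - 0.05*-1.2322 = -0.5545
f(-0.0625, -0.5545) = 6*(-0.0625)^2 + 1*(-0.5545)^2 = 0.3309


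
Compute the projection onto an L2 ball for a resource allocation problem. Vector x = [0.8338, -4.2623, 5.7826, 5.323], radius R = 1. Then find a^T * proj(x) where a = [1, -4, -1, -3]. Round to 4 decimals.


Step 1: Compute ||x|| (intermediates to 6 decimals).
||x|| = sqrt(0.8338^2 + (-4.2623)^2 + 5.7826^2 + 5.323^2) = 8.979711
Step 2: Project.
Since ||x|| > R, scale = R/||x|| = 1/8.979711 = 0.111362, proj(x) = scale * x
proj(x) = [0.092854, -0.474658, 0.643962, 0.59278]
Step 3: Dot product.
a^T * proj(x) = 1*0.092854 - 4*(-0.474658) - 1*0.643962 - 3*0.59278 = -0.4308


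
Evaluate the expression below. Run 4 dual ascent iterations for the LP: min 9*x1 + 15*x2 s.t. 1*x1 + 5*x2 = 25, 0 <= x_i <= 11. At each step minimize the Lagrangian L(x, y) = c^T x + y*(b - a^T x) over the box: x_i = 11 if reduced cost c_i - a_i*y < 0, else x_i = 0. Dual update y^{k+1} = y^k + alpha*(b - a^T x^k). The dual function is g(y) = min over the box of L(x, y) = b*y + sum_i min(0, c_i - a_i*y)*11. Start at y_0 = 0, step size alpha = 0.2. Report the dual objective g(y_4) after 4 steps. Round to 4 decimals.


Dual ascent for LP: min 9*x1 + 15*x2, 1*x1 + 5*x2 = 25, 0 <= x_i <= 11
Step 1: y^k = 0.0, reduced costs: (9.0, 15.0)
  x^k = (0.0, 0.0), subgradient = b - a^T x = 25.0
  y^{k+1} = 0.0 + 0.2*25.0 = 5.0
Step 2: y^k = 5.0, reduced costs: (4.0, -10.0)
  x^k = (0.0, 11.0), subgradient = b - a^T x = -30.0
  y^{k+1} = 5.0 + 0.2*-30.0 = -1.0
Step 3: y^k = -1.0, reduced costs: (10.0, 20.0)
  x^k = (0.0, 0.0), subgradient = b - a^T x = 25.0
  y^{k+1} = -1.0 + 0.2*25.0 = 4.0
Step 4: y^k = 4.0, reduced costs: (5.0, -5.0)
  x^k = (0.0, 11.0), subgradient = b - a^T x = -30.0
  y^{k+1} = 4.0 + 0.2*-30.0 = -2.0
Dual objective at y_4 = -2.0: reduced costs (11.0, 25.0), box minimizer x = (0.0, 0.0)
g(y_4) = b*y + (c1 - a1*y)*x1 + (c2 - a2*y)*x2 = 25*(-2.0) + 11.0*0.0 + 25.0*0.0 = -50.0 + 0.0 + 0.0 = -50.0


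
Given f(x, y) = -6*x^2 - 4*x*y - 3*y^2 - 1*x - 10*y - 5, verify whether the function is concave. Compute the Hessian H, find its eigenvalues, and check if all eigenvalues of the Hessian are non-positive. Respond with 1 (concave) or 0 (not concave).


The Hessian of f(x,y) = -6*x^2 - 4*x*y - 3*y^2 - 1*x - 10*y - 5 is:
H = [[-12, -4], [-4, -6]]
Trace = -12 - 6 = -18
Determinant = -12*-6 - (-4)^2 = 56
Discriminant = (-18)^2 - 4*56 = 100.0
Eigenvalues: lambda_1 = -14.0, lambda_2 = -4.0
The function is concave.

1


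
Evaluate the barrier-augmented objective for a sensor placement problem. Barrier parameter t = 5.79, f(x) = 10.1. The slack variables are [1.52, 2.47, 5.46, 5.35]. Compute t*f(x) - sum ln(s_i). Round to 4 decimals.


Step 1: Compute log-barrier.
ln values: [0.4187, 0.9042, 1.6974, 1.6771]
phi = -(0.4187 + 0.9042 + 1.6974 + 1.6771) = -4.6975
Step 2: Compute augmented objective.
t*f(x) = 5.79*10.1 = 58.479
Total = 58.479 - 4.6975 = 53.7815


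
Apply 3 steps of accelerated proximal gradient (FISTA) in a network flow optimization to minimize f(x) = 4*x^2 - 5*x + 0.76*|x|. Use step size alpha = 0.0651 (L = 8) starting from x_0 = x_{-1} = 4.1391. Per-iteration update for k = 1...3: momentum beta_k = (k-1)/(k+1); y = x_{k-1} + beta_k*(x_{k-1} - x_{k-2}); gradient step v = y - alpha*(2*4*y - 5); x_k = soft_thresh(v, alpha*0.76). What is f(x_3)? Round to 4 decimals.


FISTA on f(x) = 4*x^2 - 5*x + 0.76*|x|
L = 8, alpha = 0.0651
Iteration 1: beta = 0.0, y = 4.1391 + 0.0*(4.1391 - 4.1391) = 4.1391
  grad(y) = 28.1128, v = y - alpha*grad = 2.309
  prox(v) = soft_thresh(2.309, 0.0495) = 2.2595
Iteration 2: beta = 0.3333, y = 2.2595 + 0.3333*(2.2595 - 4.1391) = 1.6329
  grad(y) = 8.0635, v = y - alpha*grad = 1.108
  prox(v) = soft_thresh(1.108, 0.0495) = 1.0585
Iteration 3: beta = 0.5, y = 1.0585 + 0.5*(1.0585 - 2.2595) = 0.4581
  grad(y) = -1.3356, v = y - alpha*grad = 0.545
  prox(v) = soft_thresh(0.545, 0.0495) = 0.4955
f(x_3) = 4*0.4955^2 - 5*0.4955 + 0.76*|0.4955| = -1.1188


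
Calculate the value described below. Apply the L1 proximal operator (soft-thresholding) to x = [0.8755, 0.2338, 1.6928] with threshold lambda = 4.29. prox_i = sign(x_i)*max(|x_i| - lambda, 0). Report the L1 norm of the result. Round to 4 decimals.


Soft-thresholding with lambda = 4.29:
prox(0.8755) = sign(0.8755)*max(|0.8755| - 4.29, 0) = 0.0
prox(0.2338) = sign(0.2338)*max(|0.2338| - 4.29, 0) = 0.0
prox(1.6928) = sign(1.6928)*max(|1.6928| - 4.29, 0) = 0.0
prox(x) = [0.0, 0.0, 0.0]
||prox(x)||_1 = 0.0 + 0.0 + 0.0 = 0.0


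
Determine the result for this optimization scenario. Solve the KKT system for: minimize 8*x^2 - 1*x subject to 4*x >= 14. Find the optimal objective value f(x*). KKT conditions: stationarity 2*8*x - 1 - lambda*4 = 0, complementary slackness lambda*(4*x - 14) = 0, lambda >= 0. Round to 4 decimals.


Step 1: Try lambda = 0 (constraint inactive).
x_unc = 1/(2*8) = 0.0625
Check: 4*0.0625 = 0.25 < 14 -- violated!
Step 2: Constraint must be active: 4*x = 14
x* = 14/4 = 3.5
lambda = (2*8*3.5 - 1)/4 = 13.75
Step 3: Compute optimal value.
f(x*) = 8*3.5^2 - 1*3.5 = 94.5


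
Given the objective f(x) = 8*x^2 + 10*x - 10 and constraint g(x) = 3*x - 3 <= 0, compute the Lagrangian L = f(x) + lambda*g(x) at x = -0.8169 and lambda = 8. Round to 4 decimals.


Step 1: Evaluate f(x).
f(-0.8169) = 8*(-0.8169)^2 + 10*(-0.8169) - 10 = -12.8304
Step 2: Evaluate g(x).
g(-0.8169) = 3*-0.8169 - 3 = -5.4507
Step 3: Compute Lagrangian.
L = -12.8304 + 8*-5.4507 = -56.436


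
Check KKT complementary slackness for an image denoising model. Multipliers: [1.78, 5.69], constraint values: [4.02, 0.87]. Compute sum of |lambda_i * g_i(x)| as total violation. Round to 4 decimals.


KKT complementary slackness check:
lambda_1 * g_1 = 1.78 * 4.02 = 7.1556
lambda_2 * g_2 = 5.69 * 0.87 = 4.9503
Total violation = 7.1556 + 4.9503 = 12.1059


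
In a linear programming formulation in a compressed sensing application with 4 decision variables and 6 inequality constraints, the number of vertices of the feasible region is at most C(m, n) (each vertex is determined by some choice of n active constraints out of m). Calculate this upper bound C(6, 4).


Each vertex corresponds to some choice of n active constraints out of m, so the number of vertices is at most C(m, n) = m! / (n!(m-n)!).
m = 6, n = 4
Numerator: 6 * 5 * 4 * 3
Denominator: 4! = 24
C(6, 4) = 15


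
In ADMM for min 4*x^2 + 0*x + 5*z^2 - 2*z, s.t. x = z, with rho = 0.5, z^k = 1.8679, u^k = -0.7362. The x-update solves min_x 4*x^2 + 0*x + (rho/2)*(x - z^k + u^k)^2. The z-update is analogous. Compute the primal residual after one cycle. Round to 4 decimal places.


ADMM iteration with rho = 0.5, z^k = 1.8679, u^k = -0.7362
Step 1: x-update.
Minimize 4*x^2 + 0*x + (0.5/2)*(x - 1.8679 - 0.7362)^2
FOC: (2*4 + 0.5)*x = 0 + 0.5*(1.8679 + 0.7362)
x^{k+1} = 0.1532
Step 2: z-update.
Minimize 5*z^2 - 2*z + (0.5/2)*(0.1532 - z - 0.7362)^2
FOC: (2*5 + 0.5)*z = 2 + 0.5*(0.1532 - 0.7362)
z^{k+1} = 0.1627
Step 3: u-update.
u^{k+1} = -0.7362 + 0.1532 - 0.1627 = -0.7457
Step 4: Primal residual = |0.1532 - 0.1627| = 0.0095


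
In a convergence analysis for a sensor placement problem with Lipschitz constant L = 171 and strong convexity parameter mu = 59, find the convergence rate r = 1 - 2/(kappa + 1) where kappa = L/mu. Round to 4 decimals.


Step 1: Compute the condition number.
kappa = L/mu = 171/59 = 2.8983
Step 2: Compute the convergence rate.
r = 1 - 2/(kappa + 1) = 1 - 2*mu/(L + mu) = (L - mu)/(L + mu) = 112/230 = 0.487


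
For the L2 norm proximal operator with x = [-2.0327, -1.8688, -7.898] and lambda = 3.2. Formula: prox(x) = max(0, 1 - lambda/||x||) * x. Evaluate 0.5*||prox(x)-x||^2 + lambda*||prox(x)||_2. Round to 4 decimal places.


Step 1: Compute ||x||.
||x|| = 8.3668
Step 2: Compute scaling factor.
scale = max(0, 1 - 3.2/8.3668) = 0.6175
Step 3: prox(x) = [-1.2553, -1.154, -4.8773]
||prox(x)|| = 5.1668
Step 4: Proximal objective.
0.5*||prox-x||^2 = 5.12
lambda*||prox|| = 16.5338
Total = 21.6536


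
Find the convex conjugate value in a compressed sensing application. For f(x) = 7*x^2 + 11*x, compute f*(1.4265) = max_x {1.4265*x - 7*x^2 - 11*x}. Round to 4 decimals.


f*(y) = sup_x {y*x - a*x^2 - b*x} = sup_x {(y-b)*x - a*x^2}
FOC: (y - b) - 2a*x = 0 => x* = (y - b)/(2a)
x* = (1.4265 - 11)/(2*7) = -0.6838
f*(1.4265) = (y-b)^2/(4a) = (1.4265 - 11)^2/(4*7)
= 91.6519/28 = 3.2733


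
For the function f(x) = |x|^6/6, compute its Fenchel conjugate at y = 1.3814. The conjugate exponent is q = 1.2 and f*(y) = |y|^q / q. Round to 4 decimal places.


The conjugate exponent q satisfies 1/p + 1/q = 1.
p = 6, so q = 6/(6 - 1) = 1.2
|y|^q = 1.3814^1.2 = 1.4736
f*(1.3814) = 1.4736 / 1.2 = 1.228


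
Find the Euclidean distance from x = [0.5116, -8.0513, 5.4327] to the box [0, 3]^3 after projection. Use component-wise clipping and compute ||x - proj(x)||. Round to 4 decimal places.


Project each component onto [0, 3].
clip(0.5116) = 0.5116, clip(-8.0513) = 0.0, clip(5.4327) = 3.0
Projection = [0.5116, 0.0, 3.0]
Squared diffs: [0.0, 64.8234, 5.918]
Distance = sqrt(70.7414) = 8.4108


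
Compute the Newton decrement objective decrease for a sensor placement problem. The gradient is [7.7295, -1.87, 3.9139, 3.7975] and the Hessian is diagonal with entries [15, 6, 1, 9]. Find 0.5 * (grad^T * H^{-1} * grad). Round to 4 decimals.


Step 1: H is diagonal, so H^(-1) * g = [0.5153, -0.3117, 3.9139, 0.4219].
Step 2: g^T H^(-1) g = sum_i g_i^2 / H_ii
  = (7.7295)^2/15 + (-1.87)^2/6 + (3.9139)^2/1 + (3.7975)^2/9
  = 3.983 + 0.5828 + 15.3186 + 1.6023 = 21.4868
Step 3: Objective decrease = 0.5 * g^T H^(-1) g = 10.7434


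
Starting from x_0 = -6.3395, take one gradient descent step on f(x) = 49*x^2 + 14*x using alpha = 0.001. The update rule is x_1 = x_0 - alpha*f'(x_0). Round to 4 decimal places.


We compute the gradient at x_0 and apply the update.
f'(x) = 98*x + 14
f'(-6.3395) = 98*-6.3395 + 14 = -607.271
x_1 = -6.3395 - 0.001*-607.271 = -5.7322


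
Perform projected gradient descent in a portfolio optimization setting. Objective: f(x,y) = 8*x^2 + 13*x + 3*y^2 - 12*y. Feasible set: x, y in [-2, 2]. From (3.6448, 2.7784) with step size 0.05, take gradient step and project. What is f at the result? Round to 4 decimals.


Step 1: Compute gradient at (3.6448, 2.7784).
grad_x = 2*8*3.6448 + 13 = 71.3168
grad_y = 2*3*2.7784 - 12 = 4.6704
Step 2: Gradient step.
x_raw = 3.6448 - 0.05*71.3168 = 0.079
y_raw = 2.7784 - 0.05*4.6704 = 2.5449
Step 3: Project onto [-2, 2].
x_proj = clip(0.079) = 0.079
y_proj = clip(2.5449) = 2.0
Step 4: Evaluate f.
f(0.079, 2.0) = -10.9236


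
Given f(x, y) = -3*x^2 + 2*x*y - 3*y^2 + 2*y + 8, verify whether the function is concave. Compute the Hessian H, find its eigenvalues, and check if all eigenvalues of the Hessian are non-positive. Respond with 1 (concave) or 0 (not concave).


The Hessian of f(x,y) = -3*x^2 + 2*x*y - 3*y^2 + 2*y + 8 is:
H = [[-6, 2], [2, -6]]
Trace = -6 - 6 = -12
Determinant = -6*-6 - (2)^2 = 32
Discriminant = (-12)^2 - 4*32 = 16.0
Eigenvalues: lambda_1 = -8.0, lambda_2 = -4.0
The function is concave.

1


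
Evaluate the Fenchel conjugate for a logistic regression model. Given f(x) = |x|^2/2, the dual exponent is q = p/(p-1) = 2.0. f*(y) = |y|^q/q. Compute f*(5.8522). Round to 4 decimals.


The conjugate exponent q satisfies 1/p + 1/q = 1.
p = 2, so q = 2/(2 - 1) = 2.0
|y|^q = 5.8522^2.0 = 34.2482
f*(5.8522) = 34.2482 / 2.0 = 17.1241


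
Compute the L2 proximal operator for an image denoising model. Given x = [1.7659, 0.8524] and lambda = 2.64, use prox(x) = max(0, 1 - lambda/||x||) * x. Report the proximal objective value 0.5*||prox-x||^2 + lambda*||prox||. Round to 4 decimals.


Step 1: Compute ||x||.
||x|| = 1.9609
Step 2: Compute scaling factor.
scale = max(0, 1 - 2.64/1.9609) = 0.0
Step 3: prox(x) = [0.0, 0.0]
||prox(x)|| = 0.0
Step 4: Proximal objective.
0.5*||prox-x||^2 = 1.9225
lambda*||prox|| = 0.0
Total = 1.9225


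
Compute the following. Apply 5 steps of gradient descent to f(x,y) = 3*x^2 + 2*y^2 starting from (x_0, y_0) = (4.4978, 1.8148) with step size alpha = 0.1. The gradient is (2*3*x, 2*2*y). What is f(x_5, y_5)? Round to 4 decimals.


Gradient descent on f(x,y) = 3*x^2 + 2*y^2.
Starting point: (4.4978, 1.8148), alpha = 0.1
Step 1: grad_x = 2*3*4.4978 = 26.9868, grad_y = 2*2*1.8148 = 7.2592
  x_1 = 4.4978 - 0.1*26.9868 = 1.7991
  y_1 = 1.8148 - 0.1*7.2592 = 1.0889
Step 2: grad_x = 2*3*1.7991 = 10.7947, grad_y = 2*2*1.0889 = 4.3555
  x_2 = 1.7991 - 0.1*10.7947 = 0.7196
  y_2 = 1.0889 - 0.1*4.3555 = 0.6533
Step 3: grad_x = 2*3*0.7196 = 4.3179, grad_y = 2*2*0.6533 = 2.6133
  x_3 = 0.7196 - 0.1*4.3179 = 0.2879
  y_3 = 0.6533 - 0.1*2.6133 = 0.392
Step 4: grad_x = 2*3*0.2879 = 1.7272, grad_y = 2*2*0.392 = 1.568
  x_4 = 0.2879 - 0.1*1.7272 = 0.1151
  y_4 = 0.392 - 0.1*1.568 = 0.2352
Step 5: grad_x = 2*3*0.1151 = 0.6909, grad_y = 2*2*0.2352 = 0.9408
  x_5 = 0.1151 - 0.1*0.6909 = 0.0461
  y_5 = 0.2352 - 0.1*0.9408 = 0.1411
f(0.0461, 0.1411) = 3*0.0461^2 + 2*0.1411^2 = 0.0462
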